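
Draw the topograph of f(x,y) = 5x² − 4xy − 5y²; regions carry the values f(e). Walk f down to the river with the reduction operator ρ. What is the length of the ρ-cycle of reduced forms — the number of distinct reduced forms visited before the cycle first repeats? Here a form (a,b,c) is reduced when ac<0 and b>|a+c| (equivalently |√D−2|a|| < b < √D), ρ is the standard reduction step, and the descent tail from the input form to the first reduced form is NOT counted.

D = 116, ⌊√D⌋ = 10
descent: ρ → (-5,4,5)  [lands on river]
river: ρ → (5,6,-4)
river: ρ → (-4,10,1)
river: ρ → (1,10,-4)
river: ρ → (-4,6,5)
river: ρ → (5,4,-5)
river: ρ → (-5,6,4)
river: ρ → (4,10,-1)
river: ρ → (-1,10,4)
river: ρ → (4,6,-5)
ρ-cycle length = 10 (tail of 1 descent step not counted)

10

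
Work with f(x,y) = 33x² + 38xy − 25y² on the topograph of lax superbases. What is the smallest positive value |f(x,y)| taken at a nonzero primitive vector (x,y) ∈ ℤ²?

river: ρ → (-25,62,9)
river: ρ → (9,64,-18)
river: ρ → (-18,44,39)
river: ρ → (39,34,-23)
river: ρ → (-23,58,15)
river: ρ → (15,62,-15)
river: ρ → (-15,58,23)
river: ρ → (23,34,-39)
river: ρ → (-39,44,18)
river: ρ → (18,64,-9)
river: ρ → (-9,62,25)
river: ρ → (25,38,-33)
river: ρ → (-33,28,30)
river: ρ → (30,32,-31)
river: ρ → (-31,30,31)
river: ρ → (31,32,-30)
river: ρ → (-30,28,33)
river: ρ → (33,38,-25)
closes: descent 0, river 18
min |a| on river = 9

9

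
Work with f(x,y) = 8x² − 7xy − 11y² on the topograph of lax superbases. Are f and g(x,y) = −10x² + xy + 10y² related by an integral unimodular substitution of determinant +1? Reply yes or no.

D₁ = 401, D₂ = 401
river cycle of f (length 10): (-11, 7, 8), (8, 9, -10), (-10, 11, 7), (7, 17, -4), (-4, 15, 11), (11, 7, -8), (-8, 9, 10), (10, 11, -7), (-7, 17, 4), (4, 15, -11)
river cycle of g (length 6): (10, 19, -1), (-1, 19, 10), (10, 1, -10), (-10, 19, 1), (1, 19, -10), (-10, 1, 10)
cycles differ ⇒ inequivalent

no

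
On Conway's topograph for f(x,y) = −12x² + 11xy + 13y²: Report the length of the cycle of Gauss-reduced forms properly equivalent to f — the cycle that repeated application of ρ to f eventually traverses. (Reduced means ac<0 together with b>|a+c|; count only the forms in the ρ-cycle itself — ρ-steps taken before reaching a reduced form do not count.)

D = 745, ⌊√D⌋ = 27
river: ρ → (13,15,-10)
river: ρ → (-10,25,3)
river: ρ → (3,23,-18)
river: ρ → (-18,13,8)
river: ρ → (8,19,-12)
river: ρ → (-12,5,15)
river: ρ → (15,25,-2)
river: ρ → (-2,27,2)
river: ρ → (2,25,-15)
river: ρ → (-15,5,12)
river: ρ → (12,19,-8)
river: ρ → (-8,13,18)
river: ρ → (18,23,-3)
river: ρ → (-3,25,10)
river: ρ → (10,15,-13)
river: ρ → (-13,11,12)
river: ρ → (12,13,-12)
river: ρ → (-12,11,13)
ρ-cycle length = 18 (tail of 0 descent steps not counted)

18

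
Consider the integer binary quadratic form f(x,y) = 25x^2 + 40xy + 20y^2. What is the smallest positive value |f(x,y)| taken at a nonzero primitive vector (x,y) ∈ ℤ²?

translate: b→-10 (≡40 mod 50), so (25,40,20)→(25,-10,5)
flip: (25,-10,5)→(5,10,25)
translate: b→0 (≡10 mod 10), so (5,10,25)→(5,0,20)
reduced (well bottom): (5,0,20) with a≤c, −a<b≤a
well minimum = a = 5

5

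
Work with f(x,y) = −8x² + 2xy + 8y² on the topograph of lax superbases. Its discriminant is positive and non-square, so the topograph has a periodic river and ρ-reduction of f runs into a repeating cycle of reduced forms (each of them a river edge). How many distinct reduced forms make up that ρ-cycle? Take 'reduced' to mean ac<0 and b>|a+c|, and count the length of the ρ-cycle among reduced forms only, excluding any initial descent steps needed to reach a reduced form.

D = 260, ⌊√D⌋ = 16
river: ρ → (8,14,-2)
river: ρ → (-2,14,8)
river: ρ → (8,2,-8)
river: ρ → (-8,14,2)
river: ρ → (2,14,-8)
river: ρ → (-8,2,8)
ρ-cycle length = 6 (tail of 0 descent steps not counted)

6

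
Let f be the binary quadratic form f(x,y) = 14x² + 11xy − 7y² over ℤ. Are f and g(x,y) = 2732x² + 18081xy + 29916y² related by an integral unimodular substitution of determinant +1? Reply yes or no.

D₁ = 513, D₂ = 513
river cycle of f (length 16): (-7, 17, 8), (8, 15, -9), (-9, 21, 2), (2, 19, -19), (-19, 19, 2), (2, 21, -9), (-9, 15, 8), (8, 17, -7), (-7, 11, 14), (14, 17, -4), … (6 more)
river cycle of g (length 16): (14, 11, -7), (-7, 17, 8), (8, 15, -9), (-9, 21, 2), (2, 19, -19), (-19, 19, 2), (2, 21, -9), (-9, 15, 8), (8, 17, -7), (-7, 11, 14), … (6 more)
cycles coincide ⇒ equivalent

yes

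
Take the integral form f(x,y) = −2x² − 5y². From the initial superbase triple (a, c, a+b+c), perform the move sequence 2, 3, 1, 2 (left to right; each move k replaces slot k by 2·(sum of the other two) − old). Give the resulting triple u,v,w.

start (-2,-5,-7) = (f(1,0),f(0,1),f(1,1))
replace slot 2: 2·((-2)+(-7)) − (-5) = -13 → (-2,-13,-7)
replace slot 3: 2·((-2)+(-13)) − (-7) = -23 → (-2,-13,-23)
replace slot 1: 2·((-13)+(-23)) − (-2) = -70 → (-70,-13,-23)
replace slot 2: 2·((-70)+(-23)) − (-13) = -173 → (-70,-173,-23)

-70,-173,-23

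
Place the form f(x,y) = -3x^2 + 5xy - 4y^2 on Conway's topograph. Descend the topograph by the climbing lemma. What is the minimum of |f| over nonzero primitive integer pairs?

translate: b→1 (≡-5 mod 6), so (3,-5,4)→(3,1,2)
flip: (3,1,2)→(2,-1,3)
reduced (well bottom): (2,-1,3) with a≤c, −a<b≤a
well minimum |f| = |-2| = 2 (negative-definite)

2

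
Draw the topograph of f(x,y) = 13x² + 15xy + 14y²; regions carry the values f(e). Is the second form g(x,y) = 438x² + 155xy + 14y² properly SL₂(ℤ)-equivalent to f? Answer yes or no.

D₁ = -503, D₂ = -503
f: translate: b→-11 (≡15 mod 26), so (13,15,14)→(13,-11,12)
f: flip: (13,-11,12)→(12,11,13)
f: reduced (well bottom): (12,11,13) with a≤c, −a<b≤a
g: flip: (438,155,14)→(14,-155,438)
g: translate: b→13 (≡-155 mod 28), so (14,-155,438)→(14,13,12)
g: flip: (14,13,12)→(12,-13,14)
g: translate: b→11 (≡-13 mod 24), so (12,-13,14)→(12,11,13)
g: reduced (well bottom): (12,11,13) with a≤c, −a<b≤a
reduced forms (12, 11, 13) vs (12, 11, 13) ⇒ equivalent

yes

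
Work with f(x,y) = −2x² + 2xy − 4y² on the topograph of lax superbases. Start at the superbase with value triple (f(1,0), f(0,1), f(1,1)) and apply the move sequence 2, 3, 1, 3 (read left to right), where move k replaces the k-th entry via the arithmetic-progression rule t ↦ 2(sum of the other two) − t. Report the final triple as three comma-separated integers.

start (-2,-4,-4) = (f(1,0),f(0,1),f(1,1))
replace slot 2: 2·((-2)+(-4)) − (-4) = -8 → (-2,-8,-4)
replace slot 3: 2·((-2)+(-8)) − (-4) = -16 → (-2,-8,-16)
replace slot 1: 2·((-8)+(-16)) − (-2) = -46 → (-46,-8,-16)
replace slot 3: 2·((-46)+(-8)) − (-16) = -92 → (-46,-8,-92)

-46,-8,-92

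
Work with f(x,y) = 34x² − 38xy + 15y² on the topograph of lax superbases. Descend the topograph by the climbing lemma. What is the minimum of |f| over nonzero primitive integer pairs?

translate: b→30 (≡-38 mod 68), so (34,-38,15)→(34,30,11)
flip: (34,30,11)→(11,-30,34)
translate: b→-8 (≡-30 mod 22), so (11,-30,34)→(11,-8,15)
reduced (well bottom): (11,-8,15) with a≤c, −a<b≤a
well minimum = a = 11

11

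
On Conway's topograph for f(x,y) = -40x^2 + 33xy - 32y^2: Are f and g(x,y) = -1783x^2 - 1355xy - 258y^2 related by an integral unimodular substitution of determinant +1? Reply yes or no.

D₁ = -4031, D₂ = -4031
f is negative-definite; reduce −f:
−f: flip: (40,-33,32)→(32,33,40)
−f: translate: b→-31 (≡33 mod 64), so (32,33,40)→(32,-31,39)
−f: reduced (well bottom): (32,-31,39) with a≤c, −a<b≤a
flip sign back: reduced form of f is (-32,31,-39)
g is negative-definite; reduce −g:
−g: flip: (1783,1355,258)→(258,-1355,1783)
−g: translate: b→193 (≡-1355 mod 516), so (258,-1355,1783)→(258,193,40)
−g: flip: (258,193,40)→(40,-193,258)
−g: translate: b→-33 (≡-193 mod 80), so (40,-193,258)→(40,-33,32)
−g: flip: (40,-33,32)→(32,33,40)
−g: translate: b→-31 (≡33 mod 64), so (32,33,40)→(32,-31,39)
−g: reduced (well bottom): (32,-31,39) with a≤c, −a<b≤a
flip sign back: reduced form of g is (-32,31,-39)
reduced forms (-32, 31, -39) vs (-32, 31, -39) ⇒ equivalent

yes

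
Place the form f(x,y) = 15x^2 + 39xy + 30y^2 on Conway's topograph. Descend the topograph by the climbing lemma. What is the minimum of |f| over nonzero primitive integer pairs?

translate: b→9 (≡39 mod 30), so (15,39,30)→(15,9,6)
flip: (15,9,6)→(6,-9,15)
translate: b→3 (≡-9 mod 12), so (6,-9,15)→(6,3,12)
reduced (well bottom): (6,3,12) with a≤c, −a<b≤a
well minimum = a = 6

6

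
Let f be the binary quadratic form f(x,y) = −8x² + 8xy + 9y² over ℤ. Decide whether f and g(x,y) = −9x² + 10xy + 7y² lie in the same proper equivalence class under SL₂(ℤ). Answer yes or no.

D₁ = 352, D₂ = 352
river cycle of f (length 6): (9, 10, -7), (-7, 18, 1), (1, 18, -7), (-7, 10, 9), (9, 8, -8), (-8, 8, 9)
river cycle of g (length 6): (7, 18, -1), (-1, 18, 7), (7, 10, -9), (-9, 8, 8), (8, 8, -9), (-9, 10, 7)
cycles differ ⇒ inequivalent

no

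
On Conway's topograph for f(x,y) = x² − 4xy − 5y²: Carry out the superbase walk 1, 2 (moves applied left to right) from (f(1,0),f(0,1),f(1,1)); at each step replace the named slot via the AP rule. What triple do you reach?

start (1,-5,-8) = (f(1,0),f(0,1),f(1,1))
replace slot 1: 2·((-5)+(-8)) − 1 = -27 → (-27,-5,-8)
replace slot 2: 2·((-27)+(-8)) − (-5) = -65 → (-27,-65,-8)

-27,-65,-8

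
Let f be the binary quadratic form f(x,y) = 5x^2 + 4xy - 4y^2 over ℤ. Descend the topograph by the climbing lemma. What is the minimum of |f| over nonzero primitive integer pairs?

river: ρ → (-4,4,5)
river: ρ → (5,6,-3)
river: ρ → (-3,6,5)
river: ρ → (5,4,-4)
closes: descent 0, river 4
min |a| on river = 3

3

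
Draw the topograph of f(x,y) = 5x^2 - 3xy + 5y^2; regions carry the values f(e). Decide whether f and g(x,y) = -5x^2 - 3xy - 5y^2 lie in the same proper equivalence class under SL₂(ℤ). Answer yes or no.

D₁ = -91, D₂ = -91
f: flip: (5,-3,5)→(5,3,5)
f: reduced (well bottom): (5,3,5) with a≤c, −a<b≤a
g is negative-definite; reduce −g:
−g: reduced (well bottom): (5,3,5) with a≤c, −a<b≤a
flip sign back: reduced form of g is (-5,-3,-5)
reduced forms (5, 3, 5) vs (-5, -3, -5) ⇒ inequivalent

no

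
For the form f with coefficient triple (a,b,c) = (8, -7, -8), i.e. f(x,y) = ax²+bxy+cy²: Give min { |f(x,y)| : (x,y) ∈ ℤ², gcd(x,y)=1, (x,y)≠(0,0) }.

descent: ρ → (-8,7,8)  [lands on river]
river: ρ → (8,9,-7)
river: ρ → (-7,5,10)
river: ρ → (10,15,-2)
river: ρ → (-2,17,2)
river: ρ → (2,15,-10)
river: ρ → (-10,5,7)
river: ρ → (7,9,-8)
closes: descent 1, river 8
min |a| on river = 2

2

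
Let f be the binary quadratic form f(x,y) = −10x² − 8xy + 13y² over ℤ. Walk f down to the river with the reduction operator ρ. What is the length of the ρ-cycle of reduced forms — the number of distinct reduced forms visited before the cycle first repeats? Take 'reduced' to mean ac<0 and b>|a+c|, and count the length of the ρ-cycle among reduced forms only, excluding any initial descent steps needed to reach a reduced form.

D = 584, ⌊√D⌋ = 24
descent: ρ → (13,8,-10)  [lands on river]
river: ρ → (-10,12,11)
river: ρ → (11,10,-11)
river: ρ → (-11,12,10)
river: ρ → (10,8,-13)
river: ρ → (-13,18,5)
river: ρ → (5,22,-5)
river: ρ → (-5,18,13)
ρ-cycle length = 8 (tail of 1 descent step not counted)

8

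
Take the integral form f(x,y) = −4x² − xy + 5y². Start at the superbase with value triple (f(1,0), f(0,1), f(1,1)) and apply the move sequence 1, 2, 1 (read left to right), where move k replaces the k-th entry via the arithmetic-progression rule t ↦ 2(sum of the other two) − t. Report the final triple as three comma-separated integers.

start (-4,5,0) = (f(1,0),f(0,1),f(1,1))
replace slot 1: 2·(5+0) − (-4) = 14 → (14,5,0)
replace slot 2: 2·(14+0) − 5 = 23 → (14,23,0)
replace slot 1: 2·(23+0) − 14 = 32 → (32,23,0)

32,23,0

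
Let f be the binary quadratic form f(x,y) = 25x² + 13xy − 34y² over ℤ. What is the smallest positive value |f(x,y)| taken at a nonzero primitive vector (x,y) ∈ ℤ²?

river: ρ → (-34,55,4)
river: ρ → (4,57,-20)
river: ρ → (-20,23,38)
river: ρ → (38,53,-5)
river: ρ → (-5,57,16)
river: ρ → (16,39,-32)
river: ρ → (-32,25,23)
river: ρ → (23,21,-34)
river: ρ → (-34,47,10)
river: ρ → (10,53,-19)
river: ρ → (-19,23,40)
river: ρ → (40,57,-2)
river: ρ → (-2,59,11)
river: ρ → (11,51,-22)
river: ρ → (-22,37,25)
river: ρ → (25,13,-34)
closes: descent 0, river 16
min |a| on river = 2

2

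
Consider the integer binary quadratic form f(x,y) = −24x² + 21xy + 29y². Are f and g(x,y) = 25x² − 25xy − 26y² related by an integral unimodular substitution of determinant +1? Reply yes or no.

D₁ = 3225, D₂ = 3225
river cycle of f (length 20): (29, 37, -16), (-16, 27, 39), (39, 51, -4), (-4, 53, 26), (26, 51, -6), (-6, 45, 50), (50, 55, -1), (-1, 55, 50), (50, 45, -6), (-6, 51, 26), … (10 more)
river cycle of g (length 20): (-26, 25, 25), (25, 25, -26), (-26, 27, 24), (24, 21, -29), (-29, 37, 16), (16, 27, -39), (-39, 51, 4), (4, 53, -26), (-26, 51, 6), (6, 45, -50), … (10 more)
cycles differ ⇒ inequivalent

no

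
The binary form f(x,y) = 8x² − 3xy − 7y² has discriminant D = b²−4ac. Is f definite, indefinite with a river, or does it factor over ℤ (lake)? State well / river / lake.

D = b²−4ac = (-3)² − 4·8·(-7) = 233
D > 0 non-square ⇒ indefinite ⇒ periodic river

river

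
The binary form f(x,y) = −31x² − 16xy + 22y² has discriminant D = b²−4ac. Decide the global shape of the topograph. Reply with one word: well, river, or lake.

D = b²−4ac = (-16)² − 4·(-31)·22 = 2984
D > 0 non-square ⇒ indefinite ⇒ periodic river

river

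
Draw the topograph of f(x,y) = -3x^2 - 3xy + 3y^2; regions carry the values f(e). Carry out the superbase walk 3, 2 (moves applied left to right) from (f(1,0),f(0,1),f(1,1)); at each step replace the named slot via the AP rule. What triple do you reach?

start (-3,3,-3) = (f(1,0),f(0,1),f(1,1))
replace slot 3: 2·((-3)+3) − (-3) = 3 → (-3,3,3)
replace slot 2: 2·((-3)+3) − 3 = -3 → (-3,-3,3)

-3,-3,3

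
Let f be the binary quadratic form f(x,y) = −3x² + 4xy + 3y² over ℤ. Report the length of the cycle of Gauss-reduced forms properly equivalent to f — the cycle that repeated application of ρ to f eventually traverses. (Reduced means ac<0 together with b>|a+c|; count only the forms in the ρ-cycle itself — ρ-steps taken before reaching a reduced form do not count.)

D = 52, ⌊√D⌋ = 7
river: ρ → (3,2,-4)
river: ρ → (-4,6,1)
river: ρ → (1,6,-4)
river: ρ → (-4,2,3)
river: ρ → (3,4,-3)
river: ρ → (-3,2,4)
river: ρ → (4,6,-1)
river: ρ → (-1,6,4)
river: ρ → (4,2,-3)
river: ρ → (-3,4,3)
ρ-cycle length = 10 (tail of 0 descent steps not counted)

10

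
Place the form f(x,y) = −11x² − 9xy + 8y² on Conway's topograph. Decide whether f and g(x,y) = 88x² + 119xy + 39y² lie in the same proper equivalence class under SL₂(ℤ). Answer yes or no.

D₁ = 433, D₂ = 433
river cycle of f (length 46): (8, 9, -11), (-11, 13, 6), (6, 11, -13), (-13, 15, 4), (4, 17, -9), (-9, 19, 2), (2, 17, -18), (-18, 19, 1), (1, 19, -18), (-18, 17, 2), … (36 more)
river cycle of g (length 46): (6, 11, -13), (-13, 15, 4), (4, 17, -9), (-9, 19, 2), (2, 17, -18), (-18, 19, 1), (1, 19, -18), (-18, 17, 2), (2, 19, -9), (-9, 17, 4), … (36 more)
cycles coincide ⇒ equivalent

yes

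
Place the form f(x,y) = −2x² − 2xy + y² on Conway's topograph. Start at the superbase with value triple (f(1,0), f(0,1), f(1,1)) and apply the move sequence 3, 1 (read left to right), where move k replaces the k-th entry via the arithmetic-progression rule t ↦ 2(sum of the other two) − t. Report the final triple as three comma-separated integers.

start (-2,1,-3) = (f(1,0),f(0,1),f(1,1))
replace slot 3: 2·((-2)+1) − (-3) = 1 → (-2,1,1)
replace slot 1: 2·(1+1) − (-2) = 6 → (6,1,1)

6,1,1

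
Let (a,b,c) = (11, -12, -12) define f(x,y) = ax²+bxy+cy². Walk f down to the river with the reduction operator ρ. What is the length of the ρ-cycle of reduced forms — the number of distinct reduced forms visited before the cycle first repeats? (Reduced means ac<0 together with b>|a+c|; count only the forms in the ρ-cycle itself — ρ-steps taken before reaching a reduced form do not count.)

D = 672, ⌊√D⌋ = 25
descent: ρ → (-12,12,11)  [lands on river]
river: ρ → (11,10,-13)
river: ρ → (-13,16,8)
river: ρ → (8,16,-13)
river: ρ → (-13,10,11)
river: ρ → (11,12,-12)
ρ-cycle length = 6 (tail of 1 descent step not counted)

6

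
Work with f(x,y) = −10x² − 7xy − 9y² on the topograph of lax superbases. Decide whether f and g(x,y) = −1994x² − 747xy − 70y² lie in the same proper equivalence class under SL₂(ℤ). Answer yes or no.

D₁ = -311, D₂ = -311
f is negative-definite; reduce −f:
−f: flip: (10,7,9)→(9,-7,10)
−f: reduced (well bottom): (9,-7,10) with a≤c, −a<b≤a
flip sign back: reduced form of f is (-9,7,-10)
g is negative-definite; reduce −g:
−g: flip: (1994,747,70)→(70,-747,1994)
−g: translate: b→-47 (≡-747 mod 140), so (70,-747,1994)→(70,-47,9)
−g: flip: (70,-47,9)→(9,47,70)
−g: translate: b→-7 (≡47 mod 18), so (9,47,70)→(9,-7,10)
−g: reduced (well bottom): (9,-7,10) with a≤c, −a<b≤a
flip sign back: reduced form of g is (-9,7,-10)
reduced forms (-9, 7, -10) vs (-9, 7, -10) ⇒ equivalent

yes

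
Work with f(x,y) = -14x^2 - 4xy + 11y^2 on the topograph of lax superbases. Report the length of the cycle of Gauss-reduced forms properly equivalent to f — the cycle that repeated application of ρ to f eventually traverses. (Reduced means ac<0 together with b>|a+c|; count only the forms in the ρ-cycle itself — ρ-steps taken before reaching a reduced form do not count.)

D = 632, ⌊√D⌋ = 25
descent: ρ → (11,4,-14)  [lands on river]
river: ρ → (-14,24,1)
river: ρ → (1,24,-14)
river: ρ → (-14,4,11)
river: ρ → (11,18,-7)
river: ρ → (-7,24,2)
river: ρ → (2,24,-7)
river: ρ → (-7,18,11)
ρ-cycle length = 8 (tail of 1 descent step not counted)

8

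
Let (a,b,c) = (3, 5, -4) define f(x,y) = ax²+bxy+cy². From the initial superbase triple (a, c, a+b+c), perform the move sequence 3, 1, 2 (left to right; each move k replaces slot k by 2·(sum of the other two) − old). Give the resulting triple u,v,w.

start (3,-4,4) = (f(1,0),f(0,1),f(1,1))
replace slot 3: 2·(3+(-4)) − 4 = -6 → (3,-4,-6)
replace slot 1: 2·((-4)+(-6)) − 3 = -23 → (-23,-4,-6)
replace slot 2: 2·((-23)+(-6)) − (-4) = -54 → (-23,-54,-6)

-23,-54,-6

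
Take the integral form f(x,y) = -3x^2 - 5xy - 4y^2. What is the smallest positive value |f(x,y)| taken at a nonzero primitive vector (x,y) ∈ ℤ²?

translate: b→-1 (≡5 mod 6), so (3,5,4)→(3,-1,2)
flip: (3,-1,2)→(2,1,3)
reduced (well bottom): (2,1,3) with a≤c, −a<b≤a
well minimum |f| = |-2| = 2 (negative-definite)

2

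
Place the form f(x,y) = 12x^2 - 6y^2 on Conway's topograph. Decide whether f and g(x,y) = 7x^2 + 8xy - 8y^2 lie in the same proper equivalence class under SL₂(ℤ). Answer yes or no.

D₁ = 288, D₂ = 288
river cycle of f (length 2): (-6, 12, 6), (6, 12, -6)
river cycle of g (length 6): (-8, 8, 7), (7, 6, -9), (-9, 12, 4), (4, 12, -9), (-9, 6, 7), (7, 8, -8)
cycles differ ⇒ inequivalent

no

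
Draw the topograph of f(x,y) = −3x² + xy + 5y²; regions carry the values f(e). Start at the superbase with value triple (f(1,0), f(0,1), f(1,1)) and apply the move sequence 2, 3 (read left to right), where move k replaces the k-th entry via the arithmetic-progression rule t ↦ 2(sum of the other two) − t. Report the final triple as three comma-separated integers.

start (-3,5,3) = (f(1,0),f(0,1),f(1,1))
replace slot 2: 2·((-3)+3) − 5 = -5 → (-3,-5,3)
replace slot 3: 2·((-3)+(-5)) − 3 = -19 → (-3,-5,-19)

-3,-5,-19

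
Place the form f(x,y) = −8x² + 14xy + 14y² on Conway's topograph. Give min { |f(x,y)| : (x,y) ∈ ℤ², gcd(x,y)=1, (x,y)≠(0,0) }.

river: ρ → (14,14,-8)
river: ρ → (-8,18,10)
river: ρ → (10,22,-4)
river: ρ → (-4,18,20)
river: ρ → (20,22,-2)
river: ρ → (-2,22,20)
river: ρ → (20,18,-4)
river: ρ → (-4,22,10)
river: ρ → (10,18,-8)
river: ρ → (-8,14,14)
closes: descent 0, river 10
min |a| on river = 2

2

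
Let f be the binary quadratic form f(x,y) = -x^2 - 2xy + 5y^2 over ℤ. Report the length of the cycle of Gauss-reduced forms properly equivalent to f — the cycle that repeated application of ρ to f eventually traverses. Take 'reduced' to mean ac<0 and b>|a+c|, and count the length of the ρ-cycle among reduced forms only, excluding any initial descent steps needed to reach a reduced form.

D = 24, ⌊√D⌋ = 4
descent: ρ → (5,2,-1)
descent: ρ → (-1,4,2)  [lands on river]
river: ρ → (2,4,-1)
ρ-cycle length = 2 (tail of 2 descent steps not counted)

2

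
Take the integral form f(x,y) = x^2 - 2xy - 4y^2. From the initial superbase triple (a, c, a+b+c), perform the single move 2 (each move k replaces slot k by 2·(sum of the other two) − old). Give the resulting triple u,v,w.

start (1,-4,-5) = (f(1,0),f(0,1),f(1,1))
replace slot 2: 2·(1+(-5)) − (-4) = -4 → (1,-4,-5)

1,-4,-5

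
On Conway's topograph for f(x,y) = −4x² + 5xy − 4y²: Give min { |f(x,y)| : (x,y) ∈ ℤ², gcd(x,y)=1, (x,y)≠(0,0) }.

translate: b→3 (≡-5 mod 8), so (4,-5,4)→(4,3,3)
flip: (4,3,3)→(3,-3,4)
translate: b→3 (≡-3 mod 6), so (3,-3,4)→(3,3,4)
reduced (well bottom): (3,3,4) with a≤c, −a<b≤a
well minimum |f| = |-3| = 3 (negative-definite)

3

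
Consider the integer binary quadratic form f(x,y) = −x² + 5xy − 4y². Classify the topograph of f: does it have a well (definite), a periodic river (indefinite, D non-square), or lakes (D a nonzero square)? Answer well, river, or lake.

D = b²−4ac = 5² − 4·(-1)·(-4) = 9
D = 3² is a perfect square ⇒ form factors over ℤ ⇒ lakes

lake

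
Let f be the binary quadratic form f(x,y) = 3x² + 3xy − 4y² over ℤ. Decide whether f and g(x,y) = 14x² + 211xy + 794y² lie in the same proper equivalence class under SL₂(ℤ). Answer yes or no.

D₁ = 57, D₂ = 57
river cycle of f (length 6): (-4, 5, 2), (2, 7, -1), (-1, 7, 2), (2, 5, -4), (-4, 3, 3), (3, 3, -4)
river cycle of g (length 6): (2, 5, -4), (-4, 3, 3), (3, 3, -4), (-4, 5, 2), (2, 7, -1), (-1, 7, 2)
cycles coincide ⇒ equivalent

yes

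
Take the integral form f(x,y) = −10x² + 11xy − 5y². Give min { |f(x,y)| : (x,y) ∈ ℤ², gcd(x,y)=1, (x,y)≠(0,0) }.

translate: b→9 (≡-11 mod 20), so (10,-11,5)→(10,9,4)
flip: (10,9,4)→(4,-9,10)
translate: b→-1 (≡-9 mod 8), so (4,-9,10)→(4,-1,5)
reduced (well bottom): (4,-1,5) with a≤c, −a<b≤a
well minimum |f| = |-4| = 4 (negative-definite)

4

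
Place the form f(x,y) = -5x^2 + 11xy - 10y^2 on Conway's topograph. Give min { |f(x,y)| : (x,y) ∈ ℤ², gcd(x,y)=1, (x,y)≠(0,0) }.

translate: b→-1 (≡-11 mod 10), so (5,-11,10)→(5,-1,4)
flip: (5,-1,4)→(4,1,5)
reduced (well bottom): (4,1,5) with a≤c, −a<b≤a
well minimum |f| = |-4| = 4 (negative-definite)

4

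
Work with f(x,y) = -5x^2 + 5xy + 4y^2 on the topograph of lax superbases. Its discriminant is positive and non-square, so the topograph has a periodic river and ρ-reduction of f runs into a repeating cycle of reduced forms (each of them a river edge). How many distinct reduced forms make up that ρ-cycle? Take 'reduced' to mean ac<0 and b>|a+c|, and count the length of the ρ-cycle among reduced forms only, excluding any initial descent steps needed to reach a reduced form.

D = 105, ⌊√D⌋ = 10
river: ρ → (4,3,-6)
river: ρ → (-6,9,1)
river: ρ → (1,9,-6)
river: ρ → (-6,3,4)
river: ρ → (4,5,-5)
river: ρ → (-5,5,4)
ρ-cycle length = 6 (tail of 0 descent steps not counted)

6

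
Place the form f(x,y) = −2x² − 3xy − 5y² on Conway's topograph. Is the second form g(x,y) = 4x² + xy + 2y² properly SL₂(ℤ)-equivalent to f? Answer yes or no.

D₁ = -31, D₂ = -31
f is negative-definite; reduce −f:
−f: translate: b→-1 (≡3 mod 4), so (2,3,5)→(2,-1,4)
−f: reduced (well bottom): (2,-1,4) with a≤c, −a<b≤a
flip sign back: reduced form of f is (-2,1,-4)
g: flip: (4,1,2)→(2,-1,4)
g: reduced (well bottom): (2,-1,4) with a≤c, −a<b≤a
reduced forms (-2, 1, -4) vs (2, -1, 4) ⇒ inequivalent

no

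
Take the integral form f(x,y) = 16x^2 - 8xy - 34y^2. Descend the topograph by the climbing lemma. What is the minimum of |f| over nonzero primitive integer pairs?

descent: ρ → (-34,8,16)
descent: ρ → (16,24,-26)  [lands on river]
river: ρ → (-26,28,14)
river: ρ → (14,28,-26)
river: ρ → (-26,24,16)
river: ρ → (16,40,-10)
river: ρ → (-10,40,16)
closes: descent 2, river 6
min |a| on river = 10

10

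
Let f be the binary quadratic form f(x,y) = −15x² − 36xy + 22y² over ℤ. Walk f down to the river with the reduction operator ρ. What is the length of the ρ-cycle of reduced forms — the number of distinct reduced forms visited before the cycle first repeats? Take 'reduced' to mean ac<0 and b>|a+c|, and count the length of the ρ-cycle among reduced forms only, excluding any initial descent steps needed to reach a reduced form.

D = 2616, ⌊√D⌋ = 51
descent: ρ → (22,36,-15)  [lands on river]
river: ρ → (-15,24,34)
river: ρ → (34,44,-5)
river: ρ → (-5,46,25)
river: ρ → (25,4,-26)
river: ρ → (-26,48,3)
river: ρ → (3,48,-26)
river: ρ → (-26,4,25)
river: ρ → (25,46,-5)
river: ρ → (-5,44,34)
river: ρ → (34,24,-15)
river: ρ → (-15,36,22)
river: ρ → (22,8,-29)
river: ρ → (-29,50,1)
river: ρ → (1,50,-29)
river: ρ → (-29,8,22)
ρ-cycle length = 16 (tail of 1 descent step not counted)

16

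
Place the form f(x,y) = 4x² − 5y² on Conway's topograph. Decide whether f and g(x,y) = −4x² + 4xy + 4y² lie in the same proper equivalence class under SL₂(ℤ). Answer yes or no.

D₁ = 80, D₂ = 80
river cycle of f (length 2): (4, 8, -1), (-1, 8, 4)
river cycle of g (length 2): (4, 4, -4), (-4, 4, 4)
cycles differ ⇒ inequivalent

no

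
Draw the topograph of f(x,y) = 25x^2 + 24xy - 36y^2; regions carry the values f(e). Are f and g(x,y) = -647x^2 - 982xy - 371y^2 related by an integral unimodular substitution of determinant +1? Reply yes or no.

D₁ = 4176, D₂ = 4176
river cycle of f (length 20): (-36, 48, 13), (13, 56, -20), (-20, 64, 1), (1, 64, -20), (-20, 56, 13), (13, 48, -36), (-36, 24, 25), (25, 26, -35), (-35, 44, 16), (16, 52, -23), … (10 more)
river cycle of g (length 20): (-36, 48, 13), (13, 56, -20), (-20, 64, 1), (1, 64, -20), (-20, 56, 13), (13, 48, -36), (-36, 24, 25), (25, 26, -35), (-35, 44, 16), (16, 52, -23), … (10 more)
cycles coincide ⇒ equivalent

yes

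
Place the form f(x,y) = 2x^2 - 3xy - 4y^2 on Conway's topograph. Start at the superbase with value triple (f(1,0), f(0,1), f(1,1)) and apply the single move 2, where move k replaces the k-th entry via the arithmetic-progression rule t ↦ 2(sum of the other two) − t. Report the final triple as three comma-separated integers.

start (2,-4,-5) = (f(1,0),f(0,1),f(1,1))
replace slot 2: 2·(2+(-5)) − (-4) = -2 → (2,-2,-5)

2,-2,-5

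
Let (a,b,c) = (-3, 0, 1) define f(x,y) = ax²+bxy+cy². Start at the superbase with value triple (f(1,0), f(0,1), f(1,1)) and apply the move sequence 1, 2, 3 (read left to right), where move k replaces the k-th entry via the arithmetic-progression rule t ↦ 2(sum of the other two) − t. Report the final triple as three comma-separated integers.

start (-3,1,-2) = (f(1,0),f(0,1),f(1,1))
replace slot 1: 2·(1+(-2)) − (-3) = 1 → (1,1,-2)
replace slot 2: 2·(1+(-2)) − 1 = -3 → (1,-3,-2)
replace slot 3: 2·(1+(-3)) − (-2) = -2 → (1,-3,-2)

1,-3,-2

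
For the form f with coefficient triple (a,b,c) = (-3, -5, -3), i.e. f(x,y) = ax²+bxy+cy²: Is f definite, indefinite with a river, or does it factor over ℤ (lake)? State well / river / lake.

D = b²−4ac = (-5)² − 4·(-3)·(-3) = -11
D < 0 ⇒ definite ⇒ every region one sign ⇒ single well

well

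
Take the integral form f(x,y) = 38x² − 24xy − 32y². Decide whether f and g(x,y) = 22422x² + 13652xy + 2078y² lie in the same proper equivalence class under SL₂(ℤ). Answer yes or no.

D₁ = 5440, D₂ = 5440
river cycle of f (length 14): (-32, 24, 38), (38, 52, -18), (-18, 56, 32), (32, 72, -2), (-2, 72, 32), (32, 56, -18), (-18, 52, 38), (38, 24, -32), (-32, 40, 30), (30, 20, -42), … (4 more)
river cycle of g (length 14): (30, 40, -32), (-32, 24, 38), (38, 52, -18), (-18, 56, 32), (32, 72, -2), (-2, 72, 32), (32, 56, -18), (-18, 52, 38), (38, 24, -32), (-32, 40, 30), … (4 more)
cycles coincide ⇒ equivalent

yes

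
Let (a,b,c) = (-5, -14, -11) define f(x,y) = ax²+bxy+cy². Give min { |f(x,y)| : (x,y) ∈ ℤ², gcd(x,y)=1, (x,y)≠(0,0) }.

translate: b→4 (≡14 mod 10), so (5,14,11)→(5,4,2)
flip: (5,4,2)→(2,-4,5)
translate: b→0 (≡-4 mod 4), so (2,-4,5)→(2,0,3)
reduced (well bottom): (2,0,3) with a≤c, −a<b≤a
well minimum |f| = |-2| = 2 (negative-definite)

2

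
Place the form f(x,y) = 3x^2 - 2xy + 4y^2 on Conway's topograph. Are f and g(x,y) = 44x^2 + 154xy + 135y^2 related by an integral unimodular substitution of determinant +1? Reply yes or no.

D₁ = -44, D₂ = -44
f: reduced (well bottom): (3,-2,4) with a≤c, −a<b≤a
g: translate: b→-22 (≡154 mod 88), so (44,154,135)→(44,-22,3)
g: flip: (44,-22,3)→(3,22,44)
g: translate: b→-2 (≡22 mod 6), so (3,22,44)→(3,-2,4)
g: reduced (well bottom): (3,-2,4) with a≤c, −a<b≤a
reduced forms (3, -2, 4) vs (3, -2, 4) ⇒ equivalent

yes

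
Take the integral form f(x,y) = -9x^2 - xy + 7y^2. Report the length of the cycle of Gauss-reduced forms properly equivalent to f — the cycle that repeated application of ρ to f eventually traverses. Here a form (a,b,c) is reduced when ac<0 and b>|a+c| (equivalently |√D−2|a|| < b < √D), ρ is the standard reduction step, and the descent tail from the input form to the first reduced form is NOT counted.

D = 253, ⌊√D⌋ = 15
descent: ρ → (7,15,-1)  [lands on river]
river: ρ → (-1,15,7)
river: ρ → (7,13,-3)
river: ρ → (-3,11,11)
river: ρ → (11,11,-3)
river: ρ → (-3,13,7)
ρ-cycle length = 6 (tail of 1 descent step not counted)

6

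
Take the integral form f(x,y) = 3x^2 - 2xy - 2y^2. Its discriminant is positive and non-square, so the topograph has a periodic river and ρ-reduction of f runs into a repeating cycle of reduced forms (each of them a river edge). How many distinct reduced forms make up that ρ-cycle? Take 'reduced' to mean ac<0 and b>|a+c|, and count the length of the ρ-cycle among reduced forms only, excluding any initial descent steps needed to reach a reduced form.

D = 28, ⌊√D⌋ = 5
descent: ρ → (-2,2,3)  [lands on river]
river: ρ → (3,4,-1)
river: ρ → (-1,4,3)
river: ρ → (3,2,-2)
ρ-cycle length = 4 (tail of 1 descent step not counted)

4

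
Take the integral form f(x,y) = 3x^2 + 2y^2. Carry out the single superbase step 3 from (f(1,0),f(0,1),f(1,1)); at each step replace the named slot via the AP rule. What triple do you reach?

start (3,2,5) = (f(1,0),f(0,1),f(1,1))
replace slot 3: 2·(3+2) − 5 = 5 → (3,2,5)

3,2,5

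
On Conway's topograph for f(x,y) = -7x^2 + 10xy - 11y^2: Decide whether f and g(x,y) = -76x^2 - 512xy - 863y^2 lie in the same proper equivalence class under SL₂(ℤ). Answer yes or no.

D₁ = -208, D₂ = -208
f is negative-definite; reduce −f:
−f: translate: b→4 (≡-10 mod 14), so (7,-10,11)→(7,4,8)
−f: reduced (well bottom): (7,4,8) with a≤c, −a<b≤a
flip sign back: reduced form of f is (-7,-4,-8)
g is negative-definite; reduce −g:
−g: translate: b→56 (≡512 mod 152), so (76,512,863)→(76,56,11)
−g: flip: (76,56,11)→(11,-56,76)
−g: translate: b→10 (≡-56 mod 22), so (11,-56,76)→(11,10,7)
−g: flip: (11,10,7)→(7,-10,11)
−g: translate: b→4 (≡-10 mod 14), so (7,-10,11)→(7,4,8)
−g: reduced (well bottom): (7,4,8) with a≤c, −a<b≤a
flip sign back: reduced form of g is (-7,-4,-8)
reduced forms (-7, -4, -8) vs (-7, -4, -8) ⇒ equivalent

yes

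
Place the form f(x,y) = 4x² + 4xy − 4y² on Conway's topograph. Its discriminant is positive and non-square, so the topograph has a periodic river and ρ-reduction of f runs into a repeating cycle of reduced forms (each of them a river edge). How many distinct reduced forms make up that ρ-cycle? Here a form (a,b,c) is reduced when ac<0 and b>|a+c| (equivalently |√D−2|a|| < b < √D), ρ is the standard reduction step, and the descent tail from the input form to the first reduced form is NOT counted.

D = 80, ⌊√D⌋ = 8
river: ρ → (-4,4,4)
river: ρ → (4,4,-4)
ρ-cycle length = 2 (tail of 0 descent steps not counted)

2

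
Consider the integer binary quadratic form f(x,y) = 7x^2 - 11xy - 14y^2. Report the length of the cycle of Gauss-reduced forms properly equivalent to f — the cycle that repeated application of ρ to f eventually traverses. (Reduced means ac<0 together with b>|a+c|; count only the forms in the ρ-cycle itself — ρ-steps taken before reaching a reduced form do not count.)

D = 513, ⌊√D⌋ = 22
descent: ρ → (-14,11,7)  [lands on river]
river: ρ → (7,17,-8)
river: ρ → (-8,15,9)
river: ρ → (9,21,-2)
river: ρ → (-2,19,19)
river: ρ → (19,19,-2)
river: ρ → (-2,21,9)
river: ρ → (9,15,-8)
river: ρ → (-8,17,7)
river: ρ → (7,11,-14)
river: ρ → (-14,17,4)
river: ρ → (4,15,-18)
river: ρ → (-18,21,1)
river: ρ → (1,21,-18)
river: ρ → (-18,15,4)
river: ρ → (4,17,-14)
ρ-cycle length = 16 (tail of 1 descent step not counted)

16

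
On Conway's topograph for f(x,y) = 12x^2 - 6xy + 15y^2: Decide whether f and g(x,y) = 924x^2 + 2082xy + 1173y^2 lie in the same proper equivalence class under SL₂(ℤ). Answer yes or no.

D₁ = -684, D₂ = -684
f: reduced (well bottom): (12,-6,15) with a≤c, −a<b≤a
g: translate: b→234 (≡2082 mod 1848), so (924,2082,1173)→(924,234,15)
g: flip: (924,234,15)→(15,-234,924)
g: translate: b→6 (≡-234 mod 30), so (15,-234,924)→(15,6,12)
g: flip: (15,6,12)→(12,-6,15)
g: reduced (well bottom): (12,-6,15) with a≤c, −a<b≤a
reduced forms (12, -6, 15) vs (12, -6, 15) ⇒ equivalent

yes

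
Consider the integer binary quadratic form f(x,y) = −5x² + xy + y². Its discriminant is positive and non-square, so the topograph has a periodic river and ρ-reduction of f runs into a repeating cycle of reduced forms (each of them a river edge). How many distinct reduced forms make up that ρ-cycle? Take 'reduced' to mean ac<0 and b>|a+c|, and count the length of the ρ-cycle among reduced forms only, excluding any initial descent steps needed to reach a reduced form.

D = 21, ⌊√D⌋ = 4
descent: ρ → (1,3,-3)  [lands on river]
river: ρ → (-3,3,1)
ρ-cycle length = 2 (tail of 1 descent step not counted)

2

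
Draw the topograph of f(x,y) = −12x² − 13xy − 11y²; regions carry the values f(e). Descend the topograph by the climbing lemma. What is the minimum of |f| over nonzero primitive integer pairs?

translate: b→-11 (≡13 mod 24), so (12,13,11)→(12,-11,10)
flip: (12,-11,10)→(10,11,12)
translate: b→-9 (≡11 mod 20), so (10,11,12)→(10,-9,11)
reduced (well bottom): (10,-9,11) with a≤c, −a<b≤a
well minimum |f| = |-10| = 10 (negative-definite)

10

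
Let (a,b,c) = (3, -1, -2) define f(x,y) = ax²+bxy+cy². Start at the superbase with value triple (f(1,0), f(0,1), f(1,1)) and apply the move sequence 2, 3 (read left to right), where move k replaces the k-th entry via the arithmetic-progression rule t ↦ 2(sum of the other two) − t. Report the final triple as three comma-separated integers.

start (3,-2,0) = (f(1,0),f(0,1),f(1,1))
replace slot 2: 2·(3+0) − (-2) = 8 → (3,8,0)
replace slot 3: 2·(3+8) − 0 = 22 → (3,8,22)

3,8,22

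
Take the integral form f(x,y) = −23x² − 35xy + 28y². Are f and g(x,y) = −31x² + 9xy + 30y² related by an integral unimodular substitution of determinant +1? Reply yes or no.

D₁ = 3801, D₂ = 3801
river cycle of f (length 34): (28, 35, -23), (-23, 57, 6), (6, 51, -50), (-50, 49, 7), (7, 49, -50), (-50, 51, 6), (6, 57, -23), (-23, 35, 28), (28, 21, -30), (-30, 39, 19), … (24 more)
river cycle of g (length 34): (30, 51, -10), (-10, 49, 35), (35, 21, -24), (-24, 27, 32), (32, 37, -19), (-19, 39, 30), (30, 21, -28), (-28, 35, 23), (23, 57, -6), (-6, 51, 50), … (24 more)
cycles differ ⇒ inequivalent

no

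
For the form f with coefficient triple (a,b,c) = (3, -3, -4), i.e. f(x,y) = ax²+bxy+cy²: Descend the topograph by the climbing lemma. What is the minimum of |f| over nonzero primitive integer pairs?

descent: ρ → (-4,3,3)  [lands on river]
river: ρ → (3,3,-4)
river: ρ → (-4,5,2)
river: ρ → (2,7,-1)
river: ρ → (-1,7,2)
river: ρ → (2,5,-4)
closes: descent 1, river 6
min |a| on river = 1

1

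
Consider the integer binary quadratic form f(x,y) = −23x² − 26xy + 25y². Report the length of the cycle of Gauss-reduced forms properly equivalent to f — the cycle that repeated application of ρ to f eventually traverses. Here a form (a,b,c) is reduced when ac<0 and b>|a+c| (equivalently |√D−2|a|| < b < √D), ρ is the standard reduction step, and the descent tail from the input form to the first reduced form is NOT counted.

D = 2976, ⌊√D⌋ = 54
descent: ρ → (25,26,-23)  [lands on river]
river: ρ → (-23,20,28)
river: ρ → (28,36,-15)
river: ρ → (-15,54,1)
river: ρ → (1,54,-15)
river: ρ → (-15,36,28)
river: ρ → (28,20,-23)
river: ρ → (-23,26,25)
river: ρ → (25,24,-24)
river: ρ → (-24,24,25)
ρ-cycle length = 10 (tail of 1 descent step not counted)

10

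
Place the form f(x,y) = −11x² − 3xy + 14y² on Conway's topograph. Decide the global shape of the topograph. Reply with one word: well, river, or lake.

D = b²−4ac = (-3)² − 4·(-11)·14 = 625
D = 25² is a perfect square ⇒ form factors over ℤ ⇒ lakes

lake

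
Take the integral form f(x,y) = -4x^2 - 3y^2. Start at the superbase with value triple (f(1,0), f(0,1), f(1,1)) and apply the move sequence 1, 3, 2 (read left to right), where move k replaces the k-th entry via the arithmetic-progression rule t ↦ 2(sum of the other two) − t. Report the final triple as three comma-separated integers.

start (-4,-3,-7) = (f(1,0),f(0,1),f(1,1))
replace slot 1: 2·((-3)+(-7)) − (-4) = -16 → (-16,-3,-7)
replace slot 3: 2·((-16)+(-3)) − (-7) = -31 → (-16,-3,-31)
replace slot 2: 2·((-16)+(-31)) − (-3) = -91 → (-16,-91,-31)

-16,-91,-31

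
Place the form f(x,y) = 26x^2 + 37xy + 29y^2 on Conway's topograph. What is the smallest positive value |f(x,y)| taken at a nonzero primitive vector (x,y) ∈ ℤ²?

translate: b→-15 (≡37 mod 52), so (26,37,29)→(26,-15,18)
flip: (26,-15,18)→(18,15,26)
reduced (well bottom): (18,15,26) with a≤c, −a<b≤a
well minimum = a = 18

18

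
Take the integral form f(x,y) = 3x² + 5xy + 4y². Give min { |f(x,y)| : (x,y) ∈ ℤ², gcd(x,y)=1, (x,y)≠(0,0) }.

translate: b→-1 (≡5 mod 6), so (3,5,4)→(3,-1,2)
flip: (3,-1,2)→(2,1,3)
reduced (well bottom): (2,1,3) with a≤c, −a<b≤a
well minimum = a = 2

2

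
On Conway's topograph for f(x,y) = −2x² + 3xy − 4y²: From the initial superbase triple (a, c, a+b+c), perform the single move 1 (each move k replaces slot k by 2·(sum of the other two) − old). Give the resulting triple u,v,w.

start (-2,-4,-3) = (f(1,0),f(0,1),f(1,1))
replace slot 1: 2·((-4)+(-3)) − (-2) = -12 → (-12,-4,-3)

-12,-4,-3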